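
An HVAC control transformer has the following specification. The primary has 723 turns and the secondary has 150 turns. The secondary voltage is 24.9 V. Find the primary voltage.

V_p/V_s = N_p/N_s, so V_p = 24.9 × 723/150 = 120 V.

V_p ≈ 120 V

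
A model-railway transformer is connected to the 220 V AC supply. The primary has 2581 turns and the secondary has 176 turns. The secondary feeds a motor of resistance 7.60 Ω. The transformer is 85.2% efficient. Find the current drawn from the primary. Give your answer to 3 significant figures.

V_s = 220 × 176/2581 = 15.002 V.
I_s = V_s/R = 15.002/7.60 = 1.9739 A.
P_out = V_s I_s = 15.002 × 1.9739 = 29.613 W.
P_in = P_out/η = 29.613/0.852 = 34.757 W.
I_p = P_in/V_p = 34.757/220 = 0.158 A.

I_p ≈ 0.158 A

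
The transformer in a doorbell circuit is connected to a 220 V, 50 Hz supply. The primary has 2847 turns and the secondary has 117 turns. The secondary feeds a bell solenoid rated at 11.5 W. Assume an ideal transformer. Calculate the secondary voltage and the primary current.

V_s = V_p × N_s/N_p = 220 × 117/2847 = 9.0411 V.
I_s = P/V_s = 11.5/9.0411 = 1.2720 A.
I_p = I_s × N_s/N_p = 1.2720 × 117/2847 = 0.0523 A.

V_s ≈ 9.04 V, I_p ≈ 0.0523 A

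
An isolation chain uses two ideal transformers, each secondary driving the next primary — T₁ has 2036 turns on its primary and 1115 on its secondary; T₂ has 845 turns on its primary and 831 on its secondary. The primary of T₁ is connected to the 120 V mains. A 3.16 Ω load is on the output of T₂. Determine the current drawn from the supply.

I_supply ≈ 11.0 A

After T₁: V = 120.00 × 1115/2036 = 65.717 V.
After T₂: V = 65.717 × 831/845 = 64.628 V.
I_load = 64.628/3.16 = 20.452 A, so P_out = 64.628 × 20.452 = 1321.8 W.
All ideal ⇒ P_in = P_out, so I_supply = 1321.8/120 = 11.0 A.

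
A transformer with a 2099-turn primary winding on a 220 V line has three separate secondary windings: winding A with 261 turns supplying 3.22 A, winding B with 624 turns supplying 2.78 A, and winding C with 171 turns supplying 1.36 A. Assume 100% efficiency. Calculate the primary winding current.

I_p ≈ 1.34 A

V_A = 220 × 261/2099 = 27.356 V; V_B = 220 × 624/2099 = 65.403 V; V_C = 220 × 171/2099 = 17.923 V.
P_out = V_A I_A + V_B I_B + V_C I_C = 27.356×3.22 + 65.403×2.78 + 17.923×1.36 = 88.086 + 181.82 + 24.375 = 294.28 W.
Ideal ⇒ P_in = P_out, so I_p = P_out/V_p = 294.28/220 = 1.34 A.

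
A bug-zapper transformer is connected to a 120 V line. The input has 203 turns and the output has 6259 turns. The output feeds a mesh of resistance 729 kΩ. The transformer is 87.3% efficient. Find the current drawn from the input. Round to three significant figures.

V_out = 120 × 6259/203 = 3699.9 V.
I_out = V_out/R = 3699.9/729000 = 0.0050753 A.
P_out = V_out I_out = 3699.9 × 0.0050753 = 18.778 W.
P_in = P_out/η = 18.778/0.873 = 21.510 W.
I_in = P_in/V_in = 21.510/120 = 0.179 A.

I_in ≈ 0.179 A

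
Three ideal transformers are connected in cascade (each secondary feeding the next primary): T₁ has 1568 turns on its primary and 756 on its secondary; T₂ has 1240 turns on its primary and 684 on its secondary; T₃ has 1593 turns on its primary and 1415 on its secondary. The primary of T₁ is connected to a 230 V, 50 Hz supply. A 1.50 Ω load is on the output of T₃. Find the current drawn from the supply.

I_supply ≈ 8.56 A

After T₁: V = 230.00 × 756/1568 = 110.89 V.
After T₂: V = 110.89 × 684/1240 = 61.170 V.
After T₃: V = 61.170 × 1415/1593 = 54.335 V.
I_load = 54.335/1.50 = 36.223 A, so P_out = 54.335 × 36.223 = 1968.2 W.
All ideal ⇒ P_in = P_out, so I_supply = 1968.2/230 = 8.56 A.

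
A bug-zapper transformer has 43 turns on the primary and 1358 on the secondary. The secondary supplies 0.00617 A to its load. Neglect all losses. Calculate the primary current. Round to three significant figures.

For an ideal transformer I_p/I_s = N_s/N_p, so I_p = 0.00617 × 1358/43 = 0.195 A.

I_p ≈ 0.195 A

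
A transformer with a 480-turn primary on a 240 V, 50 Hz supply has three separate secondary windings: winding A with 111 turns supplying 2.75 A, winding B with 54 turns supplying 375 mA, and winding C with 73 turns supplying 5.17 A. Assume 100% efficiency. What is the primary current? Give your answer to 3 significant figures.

I_p ≈ 1.46 A

V_A = 240 × 111/480 = 55.500 V; V_B = 240 × 54/480 = 27.000 V; V_C = 240 × 73/480 = 36.500 V.
P_out = V_A I_A + V_B I_B + V_C I_C = 55.500×2.75 + 27.000×0.375 + 36.500×5.17 = 152.62 + 10.125 + 188.70 = 351.45 W.
Ideal ⇒ P_in = P_out, so I_p = P_out/V_p = 351.45/240 = 1.46 A.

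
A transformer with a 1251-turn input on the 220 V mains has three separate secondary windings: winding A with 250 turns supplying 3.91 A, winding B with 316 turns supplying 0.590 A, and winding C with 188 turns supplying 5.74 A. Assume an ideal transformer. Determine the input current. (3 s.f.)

I_in ≈ 1.79 A

V_A = 220 × 250/1251 = 43.965 V; V_B = 220 × 316/1251 = 55.572 V; V_C = 220 × 188/1251 = 33.062 V.
P_out = V_A I_A + V_B I_B + V_C I_C = 43.965×3.91 + 55.572×0.590 + 33.062×5.74 = 171.90 + 32.787 + 189.77 = 394.46 W.
Ideal ⇒ P_in = P_out, so I_in = P_out/V_in = 394.46/220 = 1.79 A.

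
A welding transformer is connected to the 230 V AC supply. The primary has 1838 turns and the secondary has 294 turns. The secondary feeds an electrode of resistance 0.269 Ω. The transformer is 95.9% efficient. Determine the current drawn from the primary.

I_p ≈ 22.8 A

V_s = 230 × 294/1838 = 36.790 V.
I_s = V_s/R = 36.790/0.269 = 136.77 A.
P_out = V_s I_s = 36.790 × 136.77 = 5031.6 W.
P_in = P_out/η = 5031.6/0.959 = 5246.7 W.
I_p = P_in/V_p = 5246.7/230 = 22.8 A.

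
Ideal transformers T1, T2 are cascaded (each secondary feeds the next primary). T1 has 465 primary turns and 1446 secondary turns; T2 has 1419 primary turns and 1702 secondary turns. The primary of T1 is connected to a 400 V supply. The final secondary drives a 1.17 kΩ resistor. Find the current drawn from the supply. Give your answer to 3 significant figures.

I_supply ≈ 4.76 A

After T1: V = 400.00 × 1446/465 = 1243.9 V.
After T2: V = 1243.9 × 1702/1419 = 1491.9 V.
I_load = 1491.9/1170 = 1.2752 A, so P_out = 1491.9 × 1.2752 = 1902.5 W.
All ideal ⇒ P_in = P_out, so I_supply = 1902.5/400 = 4.76 A.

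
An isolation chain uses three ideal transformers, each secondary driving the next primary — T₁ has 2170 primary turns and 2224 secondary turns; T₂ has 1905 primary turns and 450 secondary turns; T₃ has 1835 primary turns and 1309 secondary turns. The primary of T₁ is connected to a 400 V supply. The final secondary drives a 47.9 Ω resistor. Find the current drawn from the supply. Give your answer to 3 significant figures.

I_supply ≈ 0.249 A

After T₁: V = 400.00 × 2224/2170 = 409.95 V.
After T₂: V = 409.95 × 450/1905 = 96.840 V.
After T₃: V = 96.840 × 1309/1835 = 69.081 V.
I_load = 69.081/47.9 = 1.4422 A, so P_out = 69.081 × 1.4422 = 99.627 W.
All ideal ⇒ P_in = P_out, so I_supply = 99.627/400 = 0.249 A.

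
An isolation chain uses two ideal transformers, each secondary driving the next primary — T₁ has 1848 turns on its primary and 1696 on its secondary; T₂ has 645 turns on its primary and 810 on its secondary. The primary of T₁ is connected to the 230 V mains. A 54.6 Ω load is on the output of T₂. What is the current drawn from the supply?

I_supply ≈ 5.60 A

Secondary of T₁: V = 230.00 × 1696/1848 = 211.08 V.
Secondary of T₂: V = 211.08 × 810/645 = 265.08 V.
I_load = 265.08/54.6 = 4.8549 A, so P_out = 265.08 × 4.8549 = 1286.9 W.
All ideal ⇒ P_in = P_out, so I_supply = 1286.9/230 = 5.60 A.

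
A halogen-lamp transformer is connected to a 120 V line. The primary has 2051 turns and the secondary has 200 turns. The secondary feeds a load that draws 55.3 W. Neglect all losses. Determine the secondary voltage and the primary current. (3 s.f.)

V_s = V_p × N_s/N_p = 120 × 200/2051 = 11.702 V.
I_s = P/V_s = 55.3/11.702 = 4.7258 A.
I_p = I_s × N_s/N_p = 4.7258 × 200/2051 = 0.461 A.

V_s ≈ 11.7 V, I_p ≈ 0.461 A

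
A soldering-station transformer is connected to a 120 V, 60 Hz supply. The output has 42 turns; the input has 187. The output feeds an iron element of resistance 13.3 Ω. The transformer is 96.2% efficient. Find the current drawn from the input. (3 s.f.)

V_out = 120 × 42/187 = 26.952 V.
I_out = V_out/R = 26.952/13.3 = 2.0265 A.
P_out = V_out I_out = 26.952 × 2.0265 = 54.617 W.
P_in = P_out/η = 54.617/0.962 = 56.774 W.
I_in = P_in/V_in = 56.774/120 = 0.473 A.

I_in ≈ 0.473 A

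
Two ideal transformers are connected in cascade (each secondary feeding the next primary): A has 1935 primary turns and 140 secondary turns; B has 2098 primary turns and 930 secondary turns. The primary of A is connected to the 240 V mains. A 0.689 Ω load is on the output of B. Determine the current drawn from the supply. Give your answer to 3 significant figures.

I_supply ≈ 0.358 A

After A: V = 240.00 × 140/1935 = 17.364 V.
After B: V = 17.364 × 930/2098 = 7.6973 V.
I_load = 7.6973/0.689 = 11.172 A, so P_out = 7.6973 × 11.172 = 85.991 W.
All ideal ⇒ P_in = P_out, so I_supply = 85.991/240 = 0.358 A.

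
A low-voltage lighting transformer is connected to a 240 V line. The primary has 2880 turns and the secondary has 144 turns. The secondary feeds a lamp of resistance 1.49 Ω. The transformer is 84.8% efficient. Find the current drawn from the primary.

I_p ≈ 0.475 A

V_s = 240 × 144/2880 = 12.000 V.
I_s = V_s/R = 12.000/1.49 = 8.0537 A.
P_out = V_s I_s = 12.000 × 8.0537 = 96.644 W.
P_in = P_out/η = 96.644/0.848 = 113.97 W.
I_p = P_in/V_p = 113.97/240 = 0.475 A.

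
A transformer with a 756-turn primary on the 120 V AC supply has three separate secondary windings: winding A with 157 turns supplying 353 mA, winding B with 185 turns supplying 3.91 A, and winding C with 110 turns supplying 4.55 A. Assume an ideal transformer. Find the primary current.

I_p ≈ 1.69 A

V_A = 120 × 157/756 = 24.921 V; V_B = 120 × 185/756 = 29.365 V; V_C = 120 × 110/756 = 17.460 V.
P_out = V_A I_A + V_B I_B + V_C I_C = 24.921×0.353 + 29.365×3.91 + 17.460×4.55 = 8.7970 + 114.82 + 79.444 = 203.06 W.
Ideal ⇒ P_in = P_out, so I_p = P_out/V_p = 203.06/120 = 1.69 A.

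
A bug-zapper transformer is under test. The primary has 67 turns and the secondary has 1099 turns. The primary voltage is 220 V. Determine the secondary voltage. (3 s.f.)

V_s/V_p = N_s/N_p, so V_s = 220 × 1099/67 = 3610 V.

V_s ≈ 3610 V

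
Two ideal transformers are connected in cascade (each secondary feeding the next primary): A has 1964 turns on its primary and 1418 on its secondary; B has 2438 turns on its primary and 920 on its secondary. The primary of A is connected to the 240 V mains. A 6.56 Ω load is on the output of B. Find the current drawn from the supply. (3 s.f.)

I_supply ≈ 2.72 A

After A: V = 240.00 × 1418/1964 = 173.28 V.
After B: V = 173.28 × 920/2438 = 65.388 V.
I_load = 65.388/6.56 = 9.9677 A, so P_out = 65.388 × 9.9677 = 651.77 W.
All ideal ⇒ P_in = P_out, so I_supply = 651.77/240 = 2.72 A.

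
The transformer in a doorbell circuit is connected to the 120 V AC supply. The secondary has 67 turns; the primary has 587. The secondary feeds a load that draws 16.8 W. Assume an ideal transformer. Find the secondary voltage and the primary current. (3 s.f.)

V_s = V_p × N_s/N_p = 120 × 67/587 = 13.697 V.
I_s = P/V_s = 16.8/13.697 = 1.2266 A.
I_p = I_s × N_s/N_p = 1.2266 × 67/587 = 0.140 A.

V_s ≈ 13.7 V, I_p ≈ 0.140 A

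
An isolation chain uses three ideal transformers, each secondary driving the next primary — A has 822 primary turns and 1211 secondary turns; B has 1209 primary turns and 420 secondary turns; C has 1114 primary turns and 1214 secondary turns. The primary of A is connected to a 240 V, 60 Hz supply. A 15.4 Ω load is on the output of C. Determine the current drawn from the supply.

I_supply ≈ 4.85 A

After A: V = 240.00 × 1211/822 = 353.58 V.
After B: V = 353.58 × 420/1209 = 122.83 V.
After C: V = 122.83 × 1214/1114 = 133.86 V.
I_load = 133.86/15.4 = 8.6920 A, so P_out = 133.86 × 8.6920 = 1163.5 W.
All ideal ⇒ P_in = P_out, so I_supply = 1163.5/240 = 4.85 A.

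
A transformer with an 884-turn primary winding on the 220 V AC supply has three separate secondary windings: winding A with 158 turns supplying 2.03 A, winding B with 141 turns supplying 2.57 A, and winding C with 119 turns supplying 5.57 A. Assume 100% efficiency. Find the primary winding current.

I_p ≈ 1.52 A

V_A = 220 × 158/884 = 39.321 V; V_B = 220 × 141/884 = 35.090 V; V_C = 220 × 119/884 = 29.615 V.
P_out = V_A I_A + V_B I_B + V_C I_C = 39.321×2.03 + 35.090×2.57 + 29.615×5.57 = 79.822 + 90.183 + 164.96 = 334.96 W.
Ideal ⇒ P_in = P_out, so I_p = P_out/V_p = 334.96/220 = 1.52 A.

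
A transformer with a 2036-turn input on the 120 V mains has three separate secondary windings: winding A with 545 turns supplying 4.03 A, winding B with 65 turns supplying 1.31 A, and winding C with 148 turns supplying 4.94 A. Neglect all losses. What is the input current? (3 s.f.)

I_in ≈ 1.48 A

V_A = 120 × 545/2036 = 32.122 V; V_B = 120 × 65/2036 = 3.8310 V; V_C = 120 × 148/2036 = 8.7230 V.
P_out = V_A I_A + V_B I_B + V_C I_C = 32.122×4.03 + 3.8310×1.31 + 8.7230×4.94 = 129.45 + 5.0187 + 43.092 = 177.56 W.
Ideal ⇒ P_in = P_out, so I_in = P_out/V_in = 177.56/120 = 1.48 A.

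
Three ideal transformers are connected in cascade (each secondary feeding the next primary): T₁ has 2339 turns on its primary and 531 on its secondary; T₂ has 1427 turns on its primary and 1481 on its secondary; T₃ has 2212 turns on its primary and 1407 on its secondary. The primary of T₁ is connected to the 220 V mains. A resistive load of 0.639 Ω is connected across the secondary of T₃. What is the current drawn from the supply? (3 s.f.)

I_supply ≈ 7.73 A

Secondary of T₁: V = 220.00 × 531/2339 = 49.944 V.
Secondary of T₂: V = 49.944 × 1481/1427 = 51.834 V.
Secondary of T₃: V = 51.834 × 1407/2212 = 32.971 V.
I_load = 32.971/0.639 = 51.597 A, so P_out = 32.971 × 51.597 = 1701.2 W.
All ideal ⇒ P_in = P_out, so I_supply = 1701.2/220 = 7.73 A.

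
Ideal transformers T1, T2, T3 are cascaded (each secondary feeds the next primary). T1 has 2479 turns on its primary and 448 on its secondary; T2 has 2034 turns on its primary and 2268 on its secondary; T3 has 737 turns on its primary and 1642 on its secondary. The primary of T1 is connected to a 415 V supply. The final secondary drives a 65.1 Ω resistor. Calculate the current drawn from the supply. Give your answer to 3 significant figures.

I_supply ≈ 1.28 A

Secondary of T1: V = 415.00 × 448/2479 = 74.998 V.
Secondary of T2: V = 74.998 × 2268/2034 = 83.626 V.
Secondary of T3: V = 83.626 × 1642/737 = 186.31 V.
I_load = 186.31/65.1 = 2.8620 A, so P_out = 186.31 × 2.8620 = 533.23 W.
All ideal ⇒ P_in = P_out, so I_supply = 533.23/415 = 1.28 A.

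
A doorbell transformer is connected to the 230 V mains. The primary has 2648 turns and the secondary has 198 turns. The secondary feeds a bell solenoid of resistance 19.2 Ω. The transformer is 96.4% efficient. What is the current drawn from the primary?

I_p ≈ 0.0695 A

V_s = 230 × 198/2648 = 17.198 V.
I_s = V_s/R = 17.198/19.2 = 0.89572 A.
P_out = V_s I_s = 17.198 × 0.89572 = 15.405 W.
P_in = P_out/η = 15.405/0.964 = 15.980 W.
I_p = P_in/V_p = 15.980/230 = 0.0695 A.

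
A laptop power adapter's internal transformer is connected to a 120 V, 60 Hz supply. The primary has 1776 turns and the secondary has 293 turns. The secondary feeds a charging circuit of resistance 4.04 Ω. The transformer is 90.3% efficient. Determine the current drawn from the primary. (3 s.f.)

I_p ≈ 0.895 A

V_s = 120 × 293/1776 = 19.797 V.
I_s = V_s/R = 19.797/4.04 = 4.9003 A.
P_out = V_s I_s = 19.797 × 4.9003 = 97.013 W.
P_in = P_out/η = 97.013/0.903 = 107.43 W.
I_p = P_in/V_p = 107.43/120 = 0.895 A.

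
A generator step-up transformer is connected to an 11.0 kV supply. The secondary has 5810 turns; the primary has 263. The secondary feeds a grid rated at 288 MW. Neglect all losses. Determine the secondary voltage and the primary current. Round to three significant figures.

V_s = V_p × N_s/N_p = 11000 × 5810/263 = 243000 V.
I_s = P/V_s = 2.88×10^8/243000 = 1185.2 A.
I_p = I_s × N_s/N_p = 1185.2 × 5810/263 = 26200 A.

V_s ≈ 243000 V, I_p ≈ 26200 A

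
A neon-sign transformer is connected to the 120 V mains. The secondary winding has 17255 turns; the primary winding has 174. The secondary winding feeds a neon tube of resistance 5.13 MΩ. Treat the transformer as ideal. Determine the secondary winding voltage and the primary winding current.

V_s = V_p × N_s/N_p = 120 × 17255/174 = 11900 V.
I_s = V_s/R = 11900/(5.13×10^6) = 0.0023197 A.
I_p = I_s × N_s/N_p = 0.0023197 × 17255/174 = 0.230 A.

V_s ≈ 11900 V, I_p ≈ 0.230 A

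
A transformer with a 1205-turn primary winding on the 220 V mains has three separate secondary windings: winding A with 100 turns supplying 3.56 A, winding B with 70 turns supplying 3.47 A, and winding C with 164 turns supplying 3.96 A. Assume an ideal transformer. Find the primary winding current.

I_p ≈ 1.04 A

V_A = 220 × 100/1205 = 18.257 V; V_B = 220 × 70/1205 = 12.780 V; V_C = 220 × 164/1205 = 29.942 V.
P_out = V_A I_A + V_B I_B + V_C I_C = 18.257×3.56 + 12.780×3.47 + 29.942×3.96 = 64.996 + 44.347 + 118.57 = 227.91 W.
Ideal ⇒ P_in = P_out, so I_p = P_out/V_p = 227.91/220 = 1.04 A.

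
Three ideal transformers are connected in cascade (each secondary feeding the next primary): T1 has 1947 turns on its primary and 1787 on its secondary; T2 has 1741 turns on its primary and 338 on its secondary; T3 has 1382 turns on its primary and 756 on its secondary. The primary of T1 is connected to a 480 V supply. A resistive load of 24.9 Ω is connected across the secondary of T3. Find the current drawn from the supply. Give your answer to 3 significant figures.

After T1: V = 480.00 × 1787/1947 = 440.55 V.
After T2: V = 440.55 × 338/1741 = 85.530 V.
After T3: V = 85.530 × 756/1382 = 46.788 V.
I_load = 46.788/24.9 = 1.8790 A, so P_out = 46.788 × 1.8790 = 87.915 W.
All ideal ⇒ P_in = P_out, so I_supply = 87.915/480 = 0.183 A.

I_supply ≈ 0.183 A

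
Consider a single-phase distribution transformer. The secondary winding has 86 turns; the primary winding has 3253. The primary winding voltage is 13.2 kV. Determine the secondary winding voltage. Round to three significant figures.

V_s/V_p = N_s/N_p, so V_s = 13200 × 86/3253 = 349 V.

V_s ≈ 349 V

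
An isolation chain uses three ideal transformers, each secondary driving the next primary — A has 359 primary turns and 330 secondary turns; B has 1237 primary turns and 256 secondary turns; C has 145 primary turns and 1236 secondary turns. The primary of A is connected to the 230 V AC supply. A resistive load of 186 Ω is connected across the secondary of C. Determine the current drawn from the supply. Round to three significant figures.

I_supply ≈ 3.25 A

Secondary of A: V = 230.00 × 330/359 = 211.42 V.
Secondary of B: V = 211.42 × 256/1237 = 43.754 V.
Secondary of C: V = 43.754 × 1236/145 = 372.96 V.
I_load = 372.96/186 = 2.0052 A, so P_out = 372.96 × 2.0052 = 747.86 W.
All ideal ⇒ P_in = P_out, so I_supply = 747.86/230 = 3.25 A.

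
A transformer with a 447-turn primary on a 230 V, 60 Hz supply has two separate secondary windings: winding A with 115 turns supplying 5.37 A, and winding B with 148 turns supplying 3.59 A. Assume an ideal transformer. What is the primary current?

V_A = 230 × 115/447 = 59.172 V; V_B = 230 × 148/447 = 76.152 V.
P_out = V_A I_A + V_B I_B = 59.172×5.37 + 76.152×3.59 = 317.76 + 273.39 = 591.14 W.
Ideal ⇒ P_in = P_out, so I_p = P_out/V_p = 591.14/230 = 2.57 A.

I_p ≈ 2.57 A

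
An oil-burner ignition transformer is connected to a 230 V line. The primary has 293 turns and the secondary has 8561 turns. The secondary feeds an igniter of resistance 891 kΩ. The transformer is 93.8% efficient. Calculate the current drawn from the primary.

I_p ≈ 0.235 A

V_s = 230 × 8561/293 = 6720.2 V.
I_s = V_s/R = 6720.2/891000 = 0.0075424 A.
P_out = V_s I_s = 6720.2 × 0.0075424 = 50.686 W.
P_in = P_out/η = 50.686/0.938 = 54.037 W.
I_p = P_in/V_p = 54.037/230 = 0.235 A.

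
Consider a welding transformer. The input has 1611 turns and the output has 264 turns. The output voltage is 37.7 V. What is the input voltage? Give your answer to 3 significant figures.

V_in ≈ 230 V

V_in/V_out = N_in/N_out, so V_in = 37.7 × 1611/264 = 230 V.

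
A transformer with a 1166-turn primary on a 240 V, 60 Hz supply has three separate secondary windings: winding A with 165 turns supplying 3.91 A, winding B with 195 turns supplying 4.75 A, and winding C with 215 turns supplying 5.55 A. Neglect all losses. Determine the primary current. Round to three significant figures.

V_A = 240 × 165/1166 = 33.962 V; V_B = 240 × 195/1166 = 40.137 V; V_C = 240 × 215/1166 = 44.254 V.
P_out = V_A I_A + V_B I_B + V_C I_C = 33.962×3.91 + 40.137×4.75 + 44.254×5.55 = 132.79 + 190.65 + 245.61 = 569.05 W.
Ideal ⇒ P_in = P_out, so I_p = P_out/V_p = 569.05/240 = 2.37 A.

I_p ≈ 2.37 A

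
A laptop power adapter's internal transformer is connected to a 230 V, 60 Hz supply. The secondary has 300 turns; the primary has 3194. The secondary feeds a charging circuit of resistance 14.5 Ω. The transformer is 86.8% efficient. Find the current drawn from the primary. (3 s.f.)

V_s = 230 × 300/3194 = 21.603 V.
I_s = V_s/R = 21.603/14.5 = 1.4899 A.
P_out = V_s I_s = 21.603 × 1.4899 = 32.186 W.
P_in = P_out/η = 32.186/0.868 = 37.080 W.
I_p = P_in/V_p = 37.080/230 = 0.161 A.

I_p ≈ 0.161 A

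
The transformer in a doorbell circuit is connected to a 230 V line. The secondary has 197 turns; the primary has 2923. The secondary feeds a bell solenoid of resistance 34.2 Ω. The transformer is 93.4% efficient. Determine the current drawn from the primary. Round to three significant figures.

V_s = 230 × 197/2923 = 15.501 V.
I_s = V_s/R = 15.501/34.2 = 0.45325 A.
P_out = V_s I_s = 15.501 × 0.45325 = 7.0259 W.
P_in = P_out/η = 7.0259/0.934 = 7.5224 W.
I_p = P_in/V_p = 7.5224/230 = 0.0327 A.

I_p ≈ 0.0327 A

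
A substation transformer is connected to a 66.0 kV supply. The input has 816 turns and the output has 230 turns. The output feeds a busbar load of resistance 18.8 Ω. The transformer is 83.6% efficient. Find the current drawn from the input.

V_out = 66000 × 230/816 = 18603 V.
I_out = V_out/R = 18603/18.8 = 989.52 A.
P_out = V_out I_out = 18603 × 989.52 = 1.8408×10^7 W.
P_in = P_out/η = 1.8408×10^7/0.836 = 2.2019×10^7 W.
I_in = P_in/V_in = 2.2019×10^7/66000 = 334 A.

I_in ≈ 334 A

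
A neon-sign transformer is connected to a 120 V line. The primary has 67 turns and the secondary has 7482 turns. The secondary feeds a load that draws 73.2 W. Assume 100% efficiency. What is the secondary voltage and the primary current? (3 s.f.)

V_s ≈ 13400 V, I_p ≈ 0.610 A

V_s = V_p × N_s/N_p = 120 × 7482/67 = 13401 V.
I_s = P/V_s = 73.2/13401 = 0.0054624 A.
I_p = I_s × N_s/N_p = 0.0054624 × 7482/67 = 0.610 A.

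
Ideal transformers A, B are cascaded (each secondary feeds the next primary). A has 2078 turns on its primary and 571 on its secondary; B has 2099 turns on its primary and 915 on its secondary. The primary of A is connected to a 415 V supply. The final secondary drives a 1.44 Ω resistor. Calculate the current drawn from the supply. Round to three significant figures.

I_supply ≈ 4.14 A

After A: V = 415.00 × 571/2078 = 114.04 V.
After B: V = 114.04 × 915/2099 = 49.710 V.
I_load = 49.710/1.44 = 34.521 A, so P_out = 49.710 × 34.521 = 1716.1 W.
All ideal ⇒ P_in = P_out, so I_supply = 1716.1/415 = 4.14 A.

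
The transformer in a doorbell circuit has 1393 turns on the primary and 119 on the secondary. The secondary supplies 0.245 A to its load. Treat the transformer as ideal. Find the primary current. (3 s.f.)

For an ideal transformer I_p/I_s = N_s/N_p, so I_p = 0.245 × 119/1393 = 0.0209 A.

I_p ≈ 0.0209 A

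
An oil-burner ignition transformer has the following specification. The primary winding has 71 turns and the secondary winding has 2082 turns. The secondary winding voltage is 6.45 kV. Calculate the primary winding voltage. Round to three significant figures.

V_p/V_s = N_p/N_s, so V_p = 6450 × 71/2082 = 220 V.

V_p ≈ 220 V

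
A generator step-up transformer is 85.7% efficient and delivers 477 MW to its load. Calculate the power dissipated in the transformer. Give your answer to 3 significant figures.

P_loss ≈ 7.96×10^7 W

P_in = P_out/η = 4.77×10^8/0.857 = 5.56593×10^8 W.
P_loss = P_in − P_out = 5.56593×10^8 − 4.77×10^8 = 7.96×10^7 W.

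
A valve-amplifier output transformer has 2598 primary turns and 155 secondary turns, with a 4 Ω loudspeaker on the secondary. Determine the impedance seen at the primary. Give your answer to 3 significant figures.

Z_p ≈ 1120 Ω

Z_p = (N_p/N_s)² × Z_s = (2598/155)² × 4 = 1120 Ω.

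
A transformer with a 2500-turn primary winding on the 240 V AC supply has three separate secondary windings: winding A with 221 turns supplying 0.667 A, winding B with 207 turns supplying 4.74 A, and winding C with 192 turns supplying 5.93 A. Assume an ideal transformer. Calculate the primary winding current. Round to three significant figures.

V_A = 240 × 221/2500 = 21.216 V; V_B = 240 × 207/2500 = 19.872 V; V_C = 240 × 192/2500 = 18.432 V.
P_out = V_A I_A + V_B I_B + V_C I_C = 21.216×0.667 + 19.872×4.74 + 18.432×5.93 = 14.151 + 94.193 + 109.30 = 217.65 W.
Ideal ⇒ P_in = P_out, so I_p = P_out/V_p = 217.65/240 = 0.907 A.

I_p ≈ 0.907 A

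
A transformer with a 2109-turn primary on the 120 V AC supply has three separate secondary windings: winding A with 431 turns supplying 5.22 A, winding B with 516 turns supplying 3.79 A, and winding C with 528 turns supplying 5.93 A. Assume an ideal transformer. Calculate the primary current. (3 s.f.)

V_A = 120 × 431/2109 = 24.523 V; V_B = 120 × 516/2109 = 29.360 V; V_C = 120 × 528/2109 = 30.043 V.
P_out = V_A I_A + V_B I_B + V_C I_C = 24.523×5.22 + 29.360×3.79 + 30.043×5.93 = 128.01 + 111.27 + 178.15 = 417.44 W.
Ideal ⇒ P_in = P_out, so I_p = P_out/V_p = 417.44/120 = 3.48 A.

I_p ≈ 3.48 A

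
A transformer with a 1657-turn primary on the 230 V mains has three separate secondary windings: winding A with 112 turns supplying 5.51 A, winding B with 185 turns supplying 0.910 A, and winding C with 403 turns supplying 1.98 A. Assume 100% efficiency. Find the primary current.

V_A = 230 × 112/1657 = 15.546 V; V_B = 230 × 185/1657 = 25.679 V; V_C = 230 × 403/1657 = 55.938 V.
P_out = V_A I_A + V_B I_B + V_C I_C = 15.546×5.51 + 25.679×0.910 + 55.938×1.98 = 85.659 + 23.368 + 110.76 = 219.79 W.
Ideal ⇒ P_in = P_out, so I_p = P_out/V_p = 219.79/230 = 0.956 A.

I_p ≈ 0.956 A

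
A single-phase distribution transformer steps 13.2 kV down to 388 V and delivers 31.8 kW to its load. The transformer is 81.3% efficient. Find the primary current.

P_in = P_out/η = 31800/0.813 = 39114 W.
I_p = P_in/V_p = 39114/13200 = 2.96 A.

I_p ≈ 2.96 A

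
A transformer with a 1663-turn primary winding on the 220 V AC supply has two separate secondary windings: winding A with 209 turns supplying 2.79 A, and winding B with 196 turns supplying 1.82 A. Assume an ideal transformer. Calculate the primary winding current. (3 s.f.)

I_p ≈ 0.565 A

V_A = 220 × 209/1663 = 27.649 V; V_B = 220 × 196/1663 = 25.929 V.
P_out = V_A I_A + V_B I_B = 27.649×2.79 + 25.929×1.82 = 77.140 + 47.191 = 124.33 W.
Ideal ⇒ P_in = P_out, so I_p = P_out/V_p = 124.33/220 = 0.565 A.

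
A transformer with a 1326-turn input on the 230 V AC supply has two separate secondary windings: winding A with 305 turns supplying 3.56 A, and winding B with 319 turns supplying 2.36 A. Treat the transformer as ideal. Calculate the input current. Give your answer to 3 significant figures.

V_A = 230 × 305/1326 = 52.903 V; V_B = 230 × 319/1326 = 55.332 V.
P_out = V_A I_A + V_B I_B = 52.903×3.56 + 55.332×2.36 = 188.34 + 130.58 = 318.92 W.
Ideal ⇒ P_in = P_out, so I_in = P_out/V_in = 318.92/230 = 1.39 A.

I_in ≈ 1.39 A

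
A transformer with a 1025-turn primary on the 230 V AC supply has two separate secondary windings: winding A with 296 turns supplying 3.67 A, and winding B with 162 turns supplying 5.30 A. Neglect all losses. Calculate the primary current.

I_p ≈ 1.90 A

V_A = 230 × 296/1025 = 66.420 V; V_B = 230 × 162/1025 = 36.351 V.
P_out = V_A I_A + V_B I_B = 66.420×3.67 + 36.351×5.30 = 243.76 + 192.66 = 436.42 W.
Ideal ⇒ P_in = P_out, so I_p = P_out/V_p = 436.42/230 = 1.90 A.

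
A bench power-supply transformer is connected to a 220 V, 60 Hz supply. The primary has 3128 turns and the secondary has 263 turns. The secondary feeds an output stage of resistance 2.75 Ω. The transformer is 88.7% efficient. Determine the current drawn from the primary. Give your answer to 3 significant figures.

I_p ≈ 0.638 A

V_s = 220 × 263/3128 = 18.497 V.
I_s = V_s/R = 18.497/2.75 = 6.7263 A.
P_out = V_s I_s = 18.497 × 6.7263 = 124.42 W.
P_in = P_out/η = 124.42/0.887 = 140.27 W.
I_p = P_in/V_p = 140.27/220 = 0.638 A.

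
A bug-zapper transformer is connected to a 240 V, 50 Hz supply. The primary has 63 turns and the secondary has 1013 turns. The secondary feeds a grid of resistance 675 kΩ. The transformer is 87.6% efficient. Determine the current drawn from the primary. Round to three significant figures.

I_p ≈ 0.105 A

V_s = 240 × 1013/63 = 3859.0 V.
I_s = V_s/R = 3859.0/675000 = 0.0057171 A.
P_out = V_s I_s = 3859.0 × 0.0057171 = 22.063 W.
P_in = P_out/η = 22.063/0.876 = 25.186 W.
I_p = P_in/V_p = 25.186/240 = 0.105 A.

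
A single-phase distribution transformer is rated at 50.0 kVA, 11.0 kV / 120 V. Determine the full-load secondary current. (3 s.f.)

I_s = S/V_s = 50000/120 = 417 A.

I_s ≈ 417 A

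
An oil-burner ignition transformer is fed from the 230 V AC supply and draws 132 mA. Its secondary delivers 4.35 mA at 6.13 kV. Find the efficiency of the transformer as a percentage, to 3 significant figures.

η ≈ 87.8%

P_in = 230 × 0.132 = 30.3600 W.
P_out = 6130 × 0.00435 = 26.6655 W.
η = P_out/P_in = 26.6655/30.3600 = 0.878.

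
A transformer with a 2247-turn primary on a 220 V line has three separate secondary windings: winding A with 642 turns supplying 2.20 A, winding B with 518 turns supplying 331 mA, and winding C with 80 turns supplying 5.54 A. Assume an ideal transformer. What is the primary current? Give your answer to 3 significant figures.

V_A = 220 × 642/2247 = 62.857 V; V_B = 220 × 518/2247 = 50.717 V; V_C = 220 × 80/2247 = 7.8327 V.
P_out = V_A I_A + V_B I_B + V_C I_C = 62.857×2.20 + 50.717×0.331 + 7.8327×5.54 = 138.29 + 16.787 + 43.393 = 198.47 W.
Ideal ⇒ P_in = P_out, so I_p = P_out/V_p = 198.47/220 = 0.902 A.

I_p ≈ 0.902 A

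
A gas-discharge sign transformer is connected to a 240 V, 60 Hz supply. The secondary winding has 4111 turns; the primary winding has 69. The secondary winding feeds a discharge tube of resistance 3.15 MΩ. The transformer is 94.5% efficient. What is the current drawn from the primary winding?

I_p ≈ 0.286 A

V_s = 240 × 4111/69 = 14299 V.
I_s = V_s/R = 14299/(3.15×10^6) = 0.0045394 A.
P_out = V_s I_s = 14299 × 0.0045394 = 64.910 W.
P_in = P_out/η = 64.910/0.945 = 68.687 W.
I_p = P_in/V_p = 68.687/240 = 0.286 A.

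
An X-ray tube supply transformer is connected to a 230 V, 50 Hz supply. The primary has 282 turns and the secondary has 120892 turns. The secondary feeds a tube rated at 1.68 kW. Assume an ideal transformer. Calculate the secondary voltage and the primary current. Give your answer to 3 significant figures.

V_s ≈ 98600 V, I_p ≈ 7.30 A

V_s = V_p × N_s/N_p = 230 × 120892/282 = 98600 V.
I_s = P/V_s = 1680/98600 = 0.017039 A.
I_p = I_s × N_s/N_p = 0.017039 × 120892/282 = 7.30 A.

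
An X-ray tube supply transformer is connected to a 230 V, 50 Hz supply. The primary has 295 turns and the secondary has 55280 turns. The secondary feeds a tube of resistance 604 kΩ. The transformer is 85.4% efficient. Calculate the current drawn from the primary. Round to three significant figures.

I_p ≈ 15.7 A

V_s = 230 × 55280/295 = 43100 V.
I_s = V_s/R = 43100/604000 = 0.071357 A.
P_out = V_s I_s = 43100 × 0.071357 = 3075.5 W.
P_in = P_out/η = 3075.5/0.854 = 3601.2 W.
I_p = P_in/V_p = 3601.2/230 = 15.7 A.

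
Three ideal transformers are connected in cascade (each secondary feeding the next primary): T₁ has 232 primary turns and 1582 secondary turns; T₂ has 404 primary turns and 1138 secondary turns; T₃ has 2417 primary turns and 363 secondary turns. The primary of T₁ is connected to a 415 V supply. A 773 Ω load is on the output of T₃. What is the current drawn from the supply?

Secondary of T₁: V = 415.00 × 1582/232 = 2829.9 V.
Secondary of T₂: V = 2829.9 × 1138/404 = 7971.3 V.
Secondary of T₃: V = 7971.3 × 363/2417 = 1197.2 V.
I_load = 1197.2/773 = 1.5487 A, so P_out = 1197.2 × 1.5487 = 1854.1 W.
All ideal ⇒ P_in = P_out, so I_supply = 1854.1/415 = 4.47 A.

I_supply ≈ 4.47 A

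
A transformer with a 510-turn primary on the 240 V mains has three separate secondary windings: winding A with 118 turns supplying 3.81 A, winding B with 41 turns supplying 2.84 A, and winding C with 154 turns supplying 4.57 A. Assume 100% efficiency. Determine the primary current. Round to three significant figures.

I_p ≈ 2.49 A

V_A = 240 × 118/510 = 55.529 V; V_B = 240 × 41/510 = 19.294 V; V_C = 240 × 154/510 = 72.471 V.
P_out = V_A I_A + V_B I_B + V_C I_C = 55.529×3.81 + 19.294×2.84 + 72.471×4.57 = 211.57 + 54.795 + 331.19 = 597.55 W.
Ideal ⇒ P_in = P_out, so I_p = P_out/V_p = 597.55/240 = 2.49 A.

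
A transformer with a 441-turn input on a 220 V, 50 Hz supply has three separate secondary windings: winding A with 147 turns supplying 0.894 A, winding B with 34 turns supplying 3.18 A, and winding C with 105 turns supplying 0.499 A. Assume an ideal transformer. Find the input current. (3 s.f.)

I_in ≈ 0.662 A

V_A = 220 × 147/441 = 73.333 V; V_B = 220 × 34/441 = 16.961 V; V_C = 220 × 105/441 = 52.381 V.
P_out = V_A I_A + V_B I_B + V_C I_C = 73.333×0.894 + 16.961×3.18 + 52.381×0.499 = 65.560 + 53.937 + 26.138 = 145.64 W.
Ideal ⇒ P_in = P_out, so I_in = P_out/V_in = 145.64/220 = 0.662 A.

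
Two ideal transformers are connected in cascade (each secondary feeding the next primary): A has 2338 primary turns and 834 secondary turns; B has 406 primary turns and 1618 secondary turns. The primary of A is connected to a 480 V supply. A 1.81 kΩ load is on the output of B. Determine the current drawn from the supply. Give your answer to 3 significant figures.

Secondary of A: V = 480.00 × 834/2338 = 171.22 V.
Secondary of B: V = 171.22 × 1618/406 = 682.36 V.
I_load = 682.36/1810 = 0.37700 A, so P_out = 682.36 × 0.37700 = 257.25 W.
All ideal ⇒ P_in = P_out, so I_supply = 257.25/480 = 0.536 A.

I_supply ≈ 0.536 A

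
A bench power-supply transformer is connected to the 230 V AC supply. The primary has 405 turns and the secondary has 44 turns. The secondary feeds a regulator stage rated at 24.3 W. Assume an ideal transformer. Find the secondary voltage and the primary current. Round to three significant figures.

V_s ≈ 25.0 V, I_p ≈ 0.106 A

V_s = V_p × N_s/N_p = 230 × 44/405 = 24.988 V.
I_s = P/V_s = 24.3/24.988 = 0.97248 A.
I_p = I_s × N_s/N_p = 0.97248 × 44/405 = 0.106 A.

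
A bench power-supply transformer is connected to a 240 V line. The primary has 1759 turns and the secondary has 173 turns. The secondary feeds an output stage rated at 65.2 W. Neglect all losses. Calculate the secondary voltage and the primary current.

V_s ≈ 23.6 V, I_p ≈ 0.272 A

V_s = V_p × N_s/N_p = 240 × 173/1759 = 23.604 V.
I_s = P/V_s = 65.2/23.604 = 2.7622 A.
I_p = I_s × N_s/N_p = 2.7622 × 173/1759 = 0.272 A.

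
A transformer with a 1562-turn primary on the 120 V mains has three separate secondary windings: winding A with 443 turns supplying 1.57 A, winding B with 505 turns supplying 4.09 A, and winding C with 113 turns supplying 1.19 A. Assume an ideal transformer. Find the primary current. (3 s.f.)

I_p ≈ 1.85 A

V_A = 120 × 443/1562 = 34.033 V; V_B = 120 × 505/1562 = 38.796 V; V_C = 120 × 113/1562 = 8.6812 V.
P_out = V_A I_A + V_B I_B + V_C I_C = 34.033×1.57 + 38.796×4.09 + 8.6812×1.19 = 53.432 + 158.68 + 10.331 = 222.44 W.
Ideal ⇒ P_in = P_out, so I_p = P_out/V_p = 222.44/120 = 1.85 A.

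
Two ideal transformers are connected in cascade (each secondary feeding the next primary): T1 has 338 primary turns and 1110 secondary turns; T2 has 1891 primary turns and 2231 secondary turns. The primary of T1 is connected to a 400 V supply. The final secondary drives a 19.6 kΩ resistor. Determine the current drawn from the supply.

I_supply ≈ 0.306 A

After T1: V = 400.00 × 1110/338 = 1313.6 V.
After T2: V = 1313.6 × 2231/1891 = 1549.8 V.
I_load = 1549.8/19600 = 0.079071 A, so P_out = 1549.8 × 0.079071 = 122.54 W.
All ideal ⇒ P_in = P_out, so I_supply = 122.54/400 = 0.306 A.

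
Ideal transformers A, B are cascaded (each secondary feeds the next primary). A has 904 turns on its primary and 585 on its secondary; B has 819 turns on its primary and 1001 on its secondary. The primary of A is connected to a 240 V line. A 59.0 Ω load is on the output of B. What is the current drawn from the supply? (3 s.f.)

After A: V = 240.00 × 585/904 = 155.31 V.
After B: V = 155.31 × 1001/819 = 189.82 V.
I_load = 189.82/59.0 = 3.2173 A, so P_out = 189.82 × 3.2173 = 610.72 W.
All ideal ⇒ P_in = P_out, so I_supply = 610.72/240 = 2.54 A.

I_supply ≈ 2.54 A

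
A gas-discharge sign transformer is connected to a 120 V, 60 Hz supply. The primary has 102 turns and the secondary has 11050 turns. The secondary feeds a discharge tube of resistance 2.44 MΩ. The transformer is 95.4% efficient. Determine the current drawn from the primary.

I_p ≈ 0.605 A

V_s = 120 × 11050/102 = 13000 V.
I_s = V_s/R = 13000/(2.44×10^6) = 0.0053279 A.
P_out = V_s I_s = 13000 × 0.0053279 = 69.262 W.
P_in = P_out/η = 69.262/0.954 = 72.602 W.
I_p = P_in/V_p = 72.602/120 = 0.605 A.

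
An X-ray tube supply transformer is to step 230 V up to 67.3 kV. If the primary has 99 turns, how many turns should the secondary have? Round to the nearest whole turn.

N_s/N_p = V_s/V_p, so N_s = 99 × 67300/230 = 28968.3 ≈ 28968 turns.

N_s = 28968 turns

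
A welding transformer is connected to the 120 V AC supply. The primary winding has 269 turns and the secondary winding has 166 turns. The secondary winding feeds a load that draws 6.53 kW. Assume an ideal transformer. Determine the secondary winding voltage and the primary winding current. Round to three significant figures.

V_s = V_p × N_s/N_p = 120 × 166/269 = 74.052 V.
I_s = P/V_s = 6530/74.052 = 88.181 A.
I_p = I_s × N_s/N_p = 88.181 × 166/269 = 54.4 A.

V_s ≈ 74.1 V, I_p ≈ 54.4 A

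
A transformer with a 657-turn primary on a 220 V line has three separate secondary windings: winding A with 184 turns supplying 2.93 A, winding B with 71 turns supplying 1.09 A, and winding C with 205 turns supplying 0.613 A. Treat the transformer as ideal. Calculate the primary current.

I_p ≈ 1.13 A

V_A = 220 × 184/657 = 61.613 V; V_B = 220 × 71/657 = 23.775 V; V_C = 220 × 205/657 = 68.645 V.
P_out = V_A I_A + V_B I_B + V_C I_C = 61.613×2.93 + 23.775×1.09 + 68.645×0.613 = 180.53 + 25.914 + 42.080 = 248.52 W.
Ideal ⇒ P_in = P_out, so I_p = P_out/V_p = 248.52/220 = 1.13 A.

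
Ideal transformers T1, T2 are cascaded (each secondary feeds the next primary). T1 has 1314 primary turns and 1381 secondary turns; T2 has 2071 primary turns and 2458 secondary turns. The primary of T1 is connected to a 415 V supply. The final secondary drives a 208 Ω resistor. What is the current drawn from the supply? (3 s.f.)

I_supply ≈ 3.10 A

After T1: V = 415.00 × 1381/1314 = 436.16 V.
After T2: V = 436.16 × 2458/2071 = 517.66 V.
I_load = 517.66/208 = 2.4888 A, so P_out = 517.66 × 2.4888 = 1288.3 W.
All ideal ⇒ P_in = P_out, so I_supply = 1288.3/415 = 3.10 A.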